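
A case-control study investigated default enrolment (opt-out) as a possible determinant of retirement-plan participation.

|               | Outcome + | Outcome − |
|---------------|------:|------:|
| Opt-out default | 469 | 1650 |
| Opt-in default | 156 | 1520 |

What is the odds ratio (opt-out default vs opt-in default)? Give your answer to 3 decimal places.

Cells: a = 469, b = 1650, c = 156, d = 1520.
OR = (a·d)/(b·c) = (469 × 1520) / (1650 × 156) = 712880 / 257400 = 2.76954
The odds of retirement-plan participation are about 2.77 times as high in the opt-out default group.

2.770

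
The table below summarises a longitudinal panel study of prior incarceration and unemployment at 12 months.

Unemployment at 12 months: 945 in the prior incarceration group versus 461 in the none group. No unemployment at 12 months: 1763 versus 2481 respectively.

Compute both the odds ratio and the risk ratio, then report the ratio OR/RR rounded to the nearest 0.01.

1.30

From the description: a = 945, b = 1763, c = 461, d = 2481.
OR = (945·2481)/(1763·461) = 2344545/812743 = 2.88473
Risk in exposed = 945/2708 = 0.34897; risk in unexposed = 461/2942 = 0.15670; RR = 2.22702
OR/RR = 2.88473 / 2.22702 = 1.29533
The outcome is not rare, so the OR lies further from 1 than the RR.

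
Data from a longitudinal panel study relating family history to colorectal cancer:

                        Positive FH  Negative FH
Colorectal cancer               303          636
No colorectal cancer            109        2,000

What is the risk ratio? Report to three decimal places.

Reading the table with exposure as columns: a = 303 (Positive FH, case), b = 109 (Positive FH, non-case), c = 636 (Negative FH, case), d = 2000.
Risk in exposed = 303/412 = 0.73544; risk in unexposed = 636/2636 = 0.24127.
RR = 0.73544 / 0.24127 = 3.04813
The risk among the exposed is 3.05 times that among the unexposed.

3.048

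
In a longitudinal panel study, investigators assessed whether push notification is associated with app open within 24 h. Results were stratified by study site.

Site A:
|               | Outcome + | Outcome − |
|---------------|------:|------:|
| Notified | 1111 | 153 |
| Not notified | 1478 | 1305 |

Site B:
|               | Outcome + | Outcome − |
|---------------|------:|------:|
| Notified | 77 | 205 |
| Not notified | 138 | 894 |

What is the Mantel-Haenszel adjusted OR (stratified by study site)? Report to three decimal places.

5.305

OR_MH = Σ(aᵢdᵢ/nᵢ) / Σ(bᵢcᵢ/nᵢ), where nᵢ is the stratum total.
Stratum 1 (Site A): n = 4047; a·d/n = 1111·1305/4047 = 358.2543; b·c/n = 153·1478/4047 = 55.8769
Stratum 2 (Site B): n = 1314; a·d/n = 77·894/1314 = 52.3881; b·c/n = 205·138/1314 = 21.5297
OR_MH = (358.2543 + 52.3881) / (55.8769 + 21.5297) = 410.6424 / 77.4066 = 5.30500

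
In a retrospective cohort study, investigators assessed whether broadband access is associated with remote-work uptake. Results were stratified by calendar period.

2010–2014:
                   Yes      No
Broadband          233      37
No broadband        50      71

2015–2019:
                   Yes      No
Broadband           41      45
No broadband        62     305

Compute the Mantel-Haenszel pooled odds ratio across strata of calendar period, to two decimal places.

6.42

OR_MH = Σ(aᵢdᵢ/nᵢ) / Σ(bᵢcᵢ/nᵢ), where nᵢ is the stratum total.
Stratum 1 (2010–2014): n = 391; a·d/n = 233·71/391 = 42.3095; b·c/n = 37·50/391 = 4.7315
Stratum 2 (2015–2019): n = 453; a·d/n = 41·305/453 = 27.6049; b·c/n = 45·62/453 = 6.1589
OR_MH = (42.3095 + 27.6049) / (4.7315 + 6.1589) = 69.9143 / 10.8904 = 6.41981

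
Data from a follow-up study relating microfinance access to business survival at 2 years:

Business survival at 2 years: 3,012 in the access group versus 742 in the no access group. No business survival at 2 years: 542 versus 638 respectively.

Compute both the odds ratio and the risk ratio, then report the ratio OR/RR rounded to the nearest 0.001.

From the description: a = 3012, b = 542, c = 742, d = 638.
OR = (3012·638)/(542·742) = 1921656/402164 = 4.77829
Risk in exposed = 3012/3554 = 0.84750; risk in unexposed = 742/1380 = 0.53768; RR = 1.57621
OR/RR = 4.77829 / 1.57621 = 3.03152
The outcome is not rare, so the OR lies further from 1 than the RR.

3.032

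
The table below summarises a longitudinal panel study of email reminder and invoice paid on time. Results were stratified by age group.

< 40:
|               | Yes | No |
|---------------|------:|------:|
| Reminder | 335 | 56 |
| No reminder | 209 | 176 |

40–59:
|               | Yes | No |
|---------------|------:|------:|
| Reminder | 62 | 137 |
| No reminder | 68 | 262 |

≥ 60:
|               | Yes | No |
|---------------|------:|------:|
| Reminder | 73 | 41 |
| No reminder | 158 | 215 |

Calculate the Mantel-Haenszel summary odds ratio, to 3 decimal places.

OR_MH = Σ(aᵢdᵢ/nᵢ) / Σ(bᵢcᵢ/nᵢ), where nᵢ is the stratum total.
Stratum 1 (< 40): n = 776; a·d/n = 335·176/776 = 75.9794; b·c/n = 56·209/776 = 15.0825
Stratum 2 (40–59): n = 529; a·d/n = 62·262/529 = 30.7070; b·c/n = 137·68/529 = 17.6106
Stratum 3 (≥ 60): n = 487; a·d/n = 73·215/487 = 32.2279; b·c/n = 41·158/487 = 13.3018
OR_MH = (75.9794 + 30.7070 + 32.2279) / (15.0825 + 17.6106 + 13.3018) = 138.9143 / 45.9949 = 3.02021

3.020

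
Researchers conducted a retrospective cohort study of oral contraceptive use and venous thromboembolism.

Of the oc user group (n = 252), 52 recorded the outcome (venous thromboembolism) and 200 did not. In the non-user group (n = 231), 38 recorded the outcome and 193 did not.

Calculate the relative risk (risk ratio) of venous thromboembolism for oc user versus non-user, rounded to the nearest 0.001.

From the description: a = 52, b = 200, c = 38, d = 193.
Risk in exposed = 52/252 = 0.20635; risk in unexposed = 38/231 = 0.16450.
RR = 0.20635 / 0.16450 = 1.25439
The risk among the exposed is 1.25 times that among the unexposed.

1.254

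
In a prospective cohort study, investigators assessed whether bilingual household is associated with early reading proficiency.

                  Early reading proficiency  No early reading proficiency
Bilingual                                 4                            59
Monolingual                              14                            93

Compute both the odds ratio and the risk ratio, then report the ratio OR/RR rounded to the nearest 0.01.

0.93

Cells: a = 4, b = 59, c = 14, d = 93.
OR = (4·93)/(59·14) = 372/826 = 0.45036
Risk in exposed = 4/63 = 0.06349; risk in unexposed = 14/107 = 0.13084; RR = 0.48526
OR/RR = 0.45036 / 0.48526 = 0.92808
The outcome is not rare, so the OR lies further from 1 than the RR.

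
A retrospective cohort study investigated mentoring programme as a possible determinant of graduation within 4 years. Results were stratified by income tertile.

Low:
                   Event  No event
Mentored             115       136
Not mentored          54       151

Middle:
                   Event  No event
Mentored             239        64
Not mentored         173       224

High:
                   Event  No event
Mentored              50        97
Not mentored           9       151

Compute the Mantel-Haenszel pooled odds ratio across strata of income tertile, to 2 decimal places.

OR_MH = Σ(aᵢdᵢ/nᵢ) / Σ(bᵢcᵢ/nᵢ), where nᵢ is the stratum total.
Stratum 1 (Low): n = 456; a·d/n = 115·151/456 = 38.0811; b·c/n = 136·54/456 = 16.1053
Stratum 2 (Middle): n = 700; a·d/n = 239·224/700 = 76.4800; b·c/n = 64·173/700 = 15.8171
Stratum 3 (High): n = 307; a·d/n = 50·151/307 = 24.5928; b·c/n = 97·9/307 = 2.8436
OR_MH = (38.0811 + 76.4800 + 24.5928) / (16.1053 + 15.8171 + 2.8436) = 139.1540 / 34.7661 = 4.00258

4.00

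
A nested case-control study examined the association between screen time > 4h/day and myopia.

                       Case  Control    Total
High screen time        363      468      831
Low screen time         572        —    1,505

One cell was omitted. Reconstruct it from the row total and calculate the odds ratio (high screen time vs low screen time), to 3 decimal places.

The missing cell is in the unexposed row: 1505 − 572 = 933.
So a = 363, b = 468, c = 572, d = 933.
OR = (a·d)/(b·c) = (363 × 933) / (468 × 572) = 338679 / 267696 = 1.26516

1.265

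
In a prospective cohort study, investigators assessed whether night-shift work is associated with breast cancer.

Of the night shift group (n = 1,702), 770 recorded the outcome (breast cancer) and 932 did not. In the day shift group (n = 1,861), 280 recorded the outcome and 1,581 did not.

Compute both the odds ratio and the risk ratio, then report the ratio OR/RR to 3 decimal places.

1.551

From the description: a = 770, b = 932, c = 280, d = 1581.
OR = (770·1581)/(932·280) = 1217370/260960 = 4.66497
Risk in exposed = 770/1702 = 0.45241; risk in unexposed = 280/1861 = 0.15046; RR = 3.00690
OR/RR = 4.66497 / 3.00690 = 1.55142
The outcome is not rare, so the OR lies further from 1 than the RR.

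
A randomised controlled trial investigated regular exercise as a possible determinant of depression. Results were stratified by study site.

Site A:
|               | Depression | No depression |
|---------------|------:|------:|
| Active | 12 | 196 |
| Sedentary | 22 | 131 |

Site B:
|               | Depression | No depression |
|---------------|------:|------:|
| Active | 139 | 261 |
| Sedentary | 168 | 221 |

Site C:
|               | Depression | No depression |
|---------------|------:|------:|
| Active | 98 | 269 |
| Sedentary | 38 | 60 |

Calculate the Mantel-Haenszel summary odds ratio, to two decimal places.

0.62

OR_MH = Σ(aᵢdᵢ/nᵢ) / Σ(bᵢcᵢ/nᵢ), where nᵢ is the stratum total.
Stratum 1 (Site A): n = 361; a·d/n = 12·131/361 = 4.3546; b·c/n = 196·22/361 = 11.9446
Stratum 2 (Site B): n = 789; a·d/n = 139·221/789 = 38.9341; b·c/n = 261·168/789 = 55.5741
Stratum 3 (Site C): n = 465; a·d/n = 98·60/465 = 12.6452; b·c/n = 269·38/465 = 21.9828
OR_MH = (4.3546 + 38.9341 + 12.6452) / (11.9446 + 55.5741 + 21.9828) = 55.9338 / 89.5015 = 0.62495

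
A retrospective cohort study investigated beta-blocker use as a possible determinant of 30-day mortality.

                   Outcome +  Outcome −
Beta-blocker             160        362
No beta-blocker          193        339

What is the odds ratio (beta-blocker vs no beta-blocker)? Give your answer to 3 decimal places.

0.776

Cells: a = 160, b = 362, c = 193, d = 339.
OR = (a·d)/(b·c) = (160 × 339) / (362 × 193) = 54240 / 69866 = 0.77634
Exposure is associated with lower odds of 30-day mortality (OR = 0.78 < 1).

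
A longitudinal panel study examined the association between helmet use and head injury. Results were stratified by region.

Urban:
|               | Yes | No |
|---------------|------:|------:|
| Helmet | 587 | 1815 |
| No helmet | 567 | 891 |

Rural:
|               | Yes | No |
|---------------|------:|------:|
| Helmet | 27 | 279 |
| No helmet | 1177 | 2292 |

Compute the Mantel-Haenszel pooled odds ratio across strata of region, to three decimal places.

OR_MH = Σ(aᵢdᵢ/nᵢ) / Σ(bᵢcᵢ/nᵢ), where nᵢ is the stratum total.
Stratum 1 (Urban): n = 3860; a·d/n = 587·891/3860 = 135.4966; b·c/n = 1815·567/3860 = 266.6075
Stratum 2 (Rural): n = 3775; a·d/n = 27·2292/3775 = 16.3931; b·c/n = 279·1177/3775 = 86.9889
OR_MH = (135.4966 + 16.3931) / (266.6075 + 86.9889) = 151.8897 / 353.5964 = 0.42956

0.430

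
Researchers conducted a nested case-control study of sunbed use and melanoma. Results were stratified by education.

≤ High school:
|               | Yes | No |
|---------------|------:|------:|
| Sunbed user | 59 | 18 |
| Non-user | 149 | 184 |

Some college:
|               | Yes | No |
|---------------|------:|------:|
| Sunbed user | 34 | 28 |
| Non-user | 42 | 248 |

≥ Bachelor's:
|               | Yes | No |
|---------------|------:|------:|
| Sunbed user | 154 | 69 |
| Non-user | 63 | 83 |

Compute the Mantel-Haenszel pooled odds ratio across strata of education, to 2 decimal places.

OR_MH = Σ(aᵢdᵢ/nᵢ) / Σ(bᵢcᵢ/nᵢ), where nᵢ is the stratum total.
Stratum 1 (≤ High school): n = 410; a·d/n = 59·184/410 = 26.4780; b·c/n = 18·149/410 = 6.5415
Stratum 2 (Some college): n = 352; a·d/n = 34·248/352 = 23.9545; b·c/n = 28·42/352 = 3.3409
Stratum 3 (≥ Bachelor's): n = 369; a·d/n = 154·83/369 = 34.6396; b·c/n = 69·63/369 = 11.7805
OR_MH = (26.4780 + 23.9545 + 34.6396) / (6.5415 + 3.3409 + 11.7805) = 85.0722 / 21.6629 = 3.92710

3.93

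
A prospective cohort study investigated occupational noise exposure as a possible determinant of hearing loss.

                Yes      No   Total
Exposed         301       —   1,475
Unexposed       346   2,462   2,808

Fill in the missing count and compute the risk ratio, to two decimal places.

1.66

The missing cell is in the exposed row: 1475 − 301 = 1174.
So a = 301, b = 1174, c = 346, d = 2462.
RR = [a/(a+b)] / [c/(c+d)] = (301/1475) / (346/2808) = 0.20407/0.12322 = 1.65613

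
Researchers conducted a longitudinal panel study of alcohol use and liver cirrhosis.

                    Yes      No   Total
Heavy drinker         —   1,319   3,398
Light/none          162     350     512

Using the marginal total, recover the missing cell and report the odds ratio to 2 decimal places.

3.41

The missing cell is in the exposed row: 3398 − 1319 = 2079.
So a = 2079, b = 1319, c = 162, d = 350.
OR = (a·d)/(b·c) = (2079 × 350) / (1319 × 162) = 727650 / 213678 = 3.40536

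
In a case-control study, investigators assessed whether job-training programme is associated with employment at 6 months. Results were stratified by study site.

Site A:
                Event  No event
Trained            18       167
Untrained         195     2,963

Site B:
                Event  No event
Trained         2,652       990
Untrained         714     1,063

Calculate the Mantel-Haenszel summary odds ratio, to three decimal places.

OR_MH = Σ(aᵢdᵢ/nᵢ) / Σ(bᵢcᵢ/nᵢ), where nᵢ is the stratum total.
Stratum 1 (Site A): n = 3343; a·d/n = 18·2963/3343 = 15.9539; b·c/n = 167·195/3343 = 9.7413
Stratum 2 (Site B): n = 5419; a·d/n = 2652·1063/5419 = 520.2207; b·c/n = 990·714/5419 = 130.4410
OR_MH = (15.9539 + 520.2207) / (9.7413 + 130.4410) = 536.1746 / 140.1823 = 3.82484

3.825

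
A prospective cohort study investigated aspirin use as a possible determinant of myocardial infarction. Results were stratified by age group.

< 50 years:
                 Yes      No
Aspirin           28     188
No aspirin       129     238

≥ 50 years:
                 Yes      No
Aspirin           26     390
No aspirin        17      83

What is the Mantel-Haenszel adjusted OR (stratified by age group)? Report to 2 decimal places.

OR_MH = Σ(aᵢdᵢ/nᵢ) / Σ(bᵢcᵢ/nᵢ), where nᵢ is the stratum total.
Stratum 1 (< 50 years): n = 583; a·d/n = 28·238/583 = 11.4305; b·c/n = 188·129/583 = 41.5986
Stratum 2 (≥ 50 years): n = 516; a·d/n = 26·83/516 = 4.1822; b·c/n = 390·17/516 = 12.8488
OR_MH = (11.4305 + 4.1822) / (41.5986 + 12.8488) = 15.6127 / 54.4475 = 0.28675

0.29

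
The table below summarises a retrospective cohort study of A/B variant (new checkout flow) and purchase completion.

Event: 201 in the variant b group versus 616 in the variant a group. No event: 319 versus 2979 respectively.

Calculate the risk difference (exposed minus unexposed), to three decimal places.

From the description: a = 201, b = 319, c = 616, d = 2979.
Risk in exposed = 201/520 = 0.386538; risk in unexposed = 616/3595 = 0.171349.
Risk difference = 0.386538 − 0.171349 = 0.215189

0.215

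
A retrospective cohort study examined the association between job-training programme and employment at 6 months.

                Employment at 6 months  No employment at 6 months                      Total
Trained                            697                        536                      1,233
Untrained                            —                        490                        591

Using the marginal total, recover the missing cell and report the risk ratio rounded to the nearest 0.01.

3.31

The missing cell is in the unexposed row: 591 − 490 = 101.
So a = 697, b = 536, c = 101, d = 490.
RR = [a/(a+b)] / [c/(c+d)] = (697/1233) / (101/591) = 0.56529/0.17090 = 3.30777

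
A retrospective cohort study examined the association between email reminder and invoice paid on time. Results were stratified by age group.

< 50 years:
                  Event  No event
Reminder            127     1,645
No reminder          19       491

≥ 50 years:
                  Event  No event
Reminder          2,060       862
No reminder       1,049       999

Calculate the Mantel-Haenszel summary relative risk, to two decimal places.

1.39

RR_MH = Σ(aᵢ·n₀ᵢ/nᵢ) / Σ(cᵢ·n₁ᵢ/nᵢ), with n₁ᵢ = aᵢ+bᵢ (exposed), n₀ᵢ = cᵢ+dᵢ (unexposed), nᵢ = n₁ᵢ+n₀ᵢ.
Stratum 1 (< 50 years): n₁ = 1772, n₀ = 510, n = 2282; a·n₀/n = 127·510/2282 = 28.3830; c·n₁/n = 19·1772/2282 = 14.7537
Stratum 2 (≥ 50 years): n₁ = 2922, n₀ = 2048, n = 4970; a·n₀/n = 2060·2048/4970 = 848.8692; c·n₁/n = 1049·2922/4970 = 616.7360
RR_MH = (28.3830 + 848.8692) / (14.7537 + 616.7360) = 877.2522 / 631.4897 = 1.38918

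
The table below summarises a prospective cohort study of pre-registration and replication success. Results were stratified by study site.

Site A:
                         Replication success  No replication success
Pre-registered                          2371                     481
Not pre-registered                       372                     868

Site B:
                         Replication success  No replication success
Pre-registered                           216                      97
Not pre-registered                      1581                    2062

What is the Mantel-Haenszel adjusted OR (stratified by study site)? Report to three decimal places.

7.462

OR_MH = Σ(aᵢdᵢ/nᵢ) / Σ(bᵢcᵢ/nᵢ), where nᵢ is the stratum total.
Stratum 1 (Site A): n = 4092; a·d/n = 2371·868/4092 = 502.9394; b·c/n = 481·372/4092 = 43.7273
Stratum 2 (Site B): n = 3956; a·d/n = 216·2062/3956 = 112.5865; b·c/n = 97·1581/3956 = 38.7657
OR_MH = (502.9394 + 112.5865) / (43.7273 + 38.7657) = 615.5258 / 82.4929 = 7.46156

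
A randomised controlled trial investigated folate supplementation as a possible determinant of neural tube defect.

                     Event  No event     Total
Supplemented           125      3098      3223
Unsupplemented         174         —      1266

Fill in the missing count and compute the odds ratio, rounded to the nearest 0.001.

The missing cell is in the unexposed row: 1266 − 174 = 1092.
So a = 125, b = 3098, c = 174, d = 1092.
OR = (a·d)/(b·c) = (125 × 1092) / (3098 × 174) = 136500 / 539052 = 0.25322

0.253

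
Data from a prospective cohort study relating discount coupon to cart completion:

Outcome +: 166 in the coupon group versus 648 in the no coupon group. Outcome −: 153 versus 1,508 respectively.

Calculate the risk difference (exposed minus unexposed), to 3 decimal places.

From the description: a = 166, b = 153, c = 648, d = 1508.
Risk in exposed = 166/319 = 0.520376; risk in unexposed = 648/2156 = 0.300557.
Risk difference = 0.520376 − 0.300557 = 0.219820

0.220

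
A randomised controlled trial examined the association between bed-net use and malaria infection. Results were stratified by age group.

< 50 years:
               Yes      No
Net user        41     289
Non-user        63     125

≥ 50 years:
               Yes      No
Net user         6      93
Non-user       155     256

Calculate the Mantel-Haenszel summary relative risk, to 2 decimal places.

RR_MH = Σ(aᵢ·n₀ᵢ/nᵢ) / Σ(cᵢ·n₁ᵢ/nᵢ), with n₁ᵢ = aᵢ+bᵢ (exposed), n₀ᵢ = cᵢ+dᵢ (unexposed), nᵢ = n₁ᵢ+n₀ᵢ.
Stratum 1 (< 50 years): n₁ = 330, n₀ = 188, n = 518; a·n₀/n = 41·188/518 = 14.8803; c·n₁/n = 63·330/518 = 40.1351
Stratum 2 (≥ 50 years): n₁ = 99, n₀ = 411, n = 510; a·n₀/n = 6·411/510 = 4.8353; c·n₁/n = 155·99/510 = 30.0882
RR_MH = (14.8803 + 4.8353) / (40.1351 + 30.0882) = 19.7156 / 70.2234 = 0.28076

0.28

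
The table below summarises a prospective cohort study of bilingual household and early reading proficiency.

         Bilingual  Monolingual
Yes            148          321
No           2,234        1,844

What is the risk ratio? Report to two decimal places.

0.42

Reading the table with exposure as columns: a = 148 (Bilingual, case), b = 2234 (Bilingual, non-case), c = 321 (Monolingual, case), d = 1844.
Risk in exposed = 148/2382 = 0.06213; risk in unexposed = 321/2165 = 0.14827.
RR = 0.06213 / 0.14827 = 0.41906
The risk is 58% lower among the exposed than among the unexposed.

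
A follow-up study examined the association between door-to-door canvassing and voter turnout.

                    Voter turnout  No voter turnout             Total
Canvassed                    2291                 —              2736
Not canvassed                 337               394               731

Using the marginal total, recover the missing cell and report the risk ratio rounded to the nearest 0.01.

1.82

The missing cell is in the exposed row: 2736 − 2291 = 445.
So a = 2291, b = 445, c = 337, d = 394.
RR = [a/(a+b)] / [c/(c+d)] = (2291/2736) / (337/731) = 0.83735/0.46101 = 1.81634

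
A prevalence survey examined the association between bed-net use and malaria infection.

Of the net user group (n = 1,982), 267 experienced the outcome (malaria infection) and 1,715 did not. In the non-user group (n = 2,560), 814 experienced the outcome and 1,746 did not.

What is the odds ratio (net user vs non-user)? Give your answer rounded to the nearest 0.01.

0.33

From the description: a = 267, b = 1715, c = 814, d = 1746.
OR = (a·d)/(b·c) = (267 × 1746) / (1715 × 814) = 466182 / 1396010 = 0.33394
Exposure is associated with lower odds of malaria infection (OR = 0.33 < 1).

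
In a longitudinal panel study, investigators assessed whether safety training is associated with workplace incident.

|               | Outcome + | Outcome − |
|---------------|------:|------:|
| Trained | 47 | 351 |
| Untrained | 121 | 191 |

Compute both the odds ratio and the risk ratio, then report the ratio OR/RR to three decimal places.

Cells: a = 47, b = 351, c = 121, d = 191.
OR = (47·191)/(351·121) = 8977/42471 = 0.21137
Risk in exposed = 47/398 = 0.11809; risk in unexposed = 121/312 = 0.38782; RR = 0.30450
OR/RR = 0.21137 / 0.30450 = 0.69415
The outcome is not rare, so the OR lies further from 1 than the RR.

0.694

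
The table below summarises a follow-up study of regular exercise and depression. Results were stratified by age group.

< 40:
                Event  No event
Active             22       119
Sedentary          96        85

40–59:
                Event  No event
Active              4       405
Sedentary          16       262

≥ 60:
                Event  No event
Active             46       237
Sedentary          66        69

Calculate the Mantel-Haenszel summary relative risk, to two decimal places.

RR_MH = Σ(aᵢ·n₀ᵢ/nᵢ) / Σ(cᵢ·n₁ᵢ/nᵢ), with n₁ᵢ = aᵢ+bᵢ (exposed), n₀ᵢ = cᵢ+dᵢ (unexposed), nᵢ = n₁ᵢ+n₀ᵢ.
Stratum 1 (< 40): n₁ = 141, n₀ = 181, n = 322; a·n₀/n = 22·181/322 = 12.3665; c·n₁/n = 96·141/322 = 42.0373
Stratum 2 (40–59): n₁ = 409, n₀ = 278, n = 687; a·n₀/n = 4·278/687 = 1.6186; c·n₁/n = 16·409/687 = 9.5255
Stratum 3 (≥ 60): n₁ = 283, n₀ = 135, n = 418; a·n₀/n = 46·135/418 = 14.8565; c·n₁/n = 66·283/418 = 44.6842
RR_MH = (12.3665 + 1.6186 + 14.8565) / (42.0373 + 9.5255 + 44.6842) = 28.8416 / 96.2470 = 0.29966

0.30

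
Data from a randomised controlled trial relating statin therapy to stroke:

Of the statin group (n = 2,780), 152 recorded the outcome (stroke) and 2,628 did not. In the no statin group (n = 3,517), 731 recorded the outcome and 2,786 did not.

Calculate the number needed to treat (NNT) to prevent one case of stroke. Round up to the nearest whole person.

Risk in treated group = 152/2780 = 0.05468; risk in control = 731/3517 = 0.20785.
Absolute risk reduction = 0.20785 − 0.05468 = 0.15317
NNT = 1 / ARR = 1 / 0.15317 = 6.529 → round up → 7

7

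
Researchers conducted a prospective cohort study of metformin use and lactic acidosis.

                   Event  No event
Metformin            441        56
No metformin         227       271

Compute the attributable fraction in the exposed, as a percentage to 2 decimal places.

48.63

Cells: a = 441, b = 56, c = 227, d = 271.
Risk in exposed = 441/497 = 0.88732; risk in unexposed = 227/498 = 0.45582.
RR = 0.88732/0.45582 = 1.94664
AR% = (RR − 1)/RR × 100 = (1.94664 − 1)/1.94664 × 100 = 48.6294%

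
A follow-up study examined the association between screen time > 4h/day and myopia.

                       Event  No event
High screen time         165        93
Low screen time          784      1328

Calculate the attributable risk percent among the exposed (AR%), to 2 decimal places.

41.96

Cells: a = 165, b = 93, c = 784, d = 1328.
Risk in exposed = 165/258 = 0.63953; risk in unexposed = 784/2112 = 0.37121.
RR = 0.63953/0.37121 = 1.72283
AR% = (RR − 1)/RR × 100 = (1.72283 − 1)/1.72283 × 100 = 41.9559%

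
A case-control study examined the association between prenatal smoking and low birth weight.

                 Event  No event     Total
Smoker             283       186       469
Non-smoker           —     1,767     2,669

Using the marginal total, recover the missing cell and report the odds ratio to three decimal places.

The missing cell is in the unexposed row: 2669 − 1767 = 902.
So a = 283, b = 186, c = 902, d = 1767.
OR = (a·d)/(b·c) = (283 × 1767) / (186 × 902) = 500061 / 167772 = 2.98060

2.981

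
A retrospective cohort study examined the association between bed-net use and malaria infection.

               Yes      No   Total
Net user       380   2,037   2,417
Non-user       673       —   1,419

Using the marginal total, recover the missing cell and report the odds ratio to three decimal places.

0.207

The missing cell is in the unexposed row: 1419 − 673 = 746.
So a = 380, b = 2037, c = 673, d = 746.
OR = (a·d)/(b·c) = (380 × 746) / (2037 × 673) = 283480 / 1370901 = 0.20678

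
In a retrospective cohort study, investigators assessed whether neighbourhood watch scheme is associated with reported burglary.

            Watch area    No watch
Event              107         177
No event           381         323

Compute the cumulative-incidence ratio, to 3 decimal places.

0.619

Reading the table with exposure as columns: a = 107 (Watch area, case), b = 381 (Watch area, non-case), c = 177 (No watch, case), d = 323.
Risk in exposed = 107/488 = 0.21926; risk in unexposed = 177/500 = 0.35400.
RR = 0.21926 / 0.35400 = 0.61939
The risk is 38% lower among the exposed than among the unexposed.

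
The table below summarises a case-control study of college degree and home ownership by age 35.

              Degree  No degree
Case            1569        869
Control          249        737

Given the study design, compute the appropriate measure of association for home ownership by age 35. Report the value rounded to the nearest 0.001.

Reading the table with exposure as columns: a = 1569 (Degree, case), b = 249 (Degree, non-case), c = 869 (No degree, case), d = 737.
This is a case-control study: participants were sampled on outcome status, so risks in the source population cannot be estimated directly — relative risk is not valid here. The odds ratio is the appropriate measure.
OR = (a·d)/(b·c) = (1569 × 737) / (249 × 869) = 1156353 / 216381 = 5.34406

5.344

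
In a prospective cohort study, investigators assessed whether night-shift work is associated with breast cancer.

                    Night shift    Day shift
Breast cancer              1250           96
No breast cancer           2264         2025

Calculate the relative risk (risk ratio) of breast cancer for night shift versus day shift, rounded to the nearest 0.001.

Reading the table with exposure as columns: a = 1250 (Night shift, case), b = 2264 (Night shift, non-case), c = 96 (Day shift, case), d = 2025.
Risk in exposed = 1250/3514 = 0.35572; risk in unexposed = 96/2121 = 0.04526.
RR = 0.35572 / 0.04526 = 7.85919
The risk among the exposed is 7.86 times that among the unexposed.

7.859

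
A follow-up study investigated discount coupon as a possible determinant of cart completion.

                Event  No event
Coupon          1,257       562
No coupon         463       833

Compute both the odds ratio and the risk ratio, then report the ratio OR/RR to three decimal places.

Cells: a = 1257, b = 562, c = 463, d = 833.
OR = (1257·833)/(562·463) = 1047081/260206 = 4.02405
Risk in exposed = 1257/1819 = 0.69104; risk in unexposed = 463/1296 = 0.35725; RR = 1.93431
OR/RR = 4.02405 / 1.93431 = 2.08035
The outcome is not rare, so the OR lies further from 1 than the RR.

2.080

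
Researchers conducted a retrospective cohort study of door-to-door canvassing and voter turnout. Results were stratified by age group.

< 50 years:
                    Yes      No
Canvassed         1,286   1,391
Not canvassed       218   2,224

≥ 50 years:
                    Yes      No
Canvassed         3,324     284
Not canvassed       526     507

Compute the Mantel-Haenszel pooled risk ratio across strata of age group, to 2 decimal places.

2.59

RR_MH = Σ(aᵢ·n₀ᵢ/nᵢ) / Σ(cᵢ·n₁ᵢ/nᵢ), with n₁ᵢ = aᵢ+bᵢ (exposed), n₀ᵢ = cᵢ+dᵢ (unexposed), nᵢ = n₁ᵢ+n₀ᵢ.
Stratum 1 (< 50 years): n₁ = 2677, n₀ = 2442, n = 5119; a·n₀/n = 1286·2442/5119 = 613.4815; c·n₁/n = 218·2677/5119 = 114.0039
Stratum 2 (≥ 50 years): n₁ = 3608, n₀ = 1033, n = 4641; a·n₀/n = 3324·1033/4641 = 739.8604; c·n₁/n = 526·3608/4641 = 408.9222
RR_MH = (613.4815 + 739.8604) / (114.0039 + 408.9222) = 1353.3419 / 522.9261 = 2.58802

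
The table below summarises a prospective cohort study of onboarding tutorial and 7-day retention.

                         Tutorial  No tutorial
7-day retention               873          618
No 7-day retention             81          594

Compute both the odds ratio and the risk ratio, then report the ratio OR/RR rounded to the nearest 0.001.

5.772

Reading the table with exposure as columns: a = 873 (Tutorial, case), b = 81 (Tutorial, non-case), c = 618 (No tutorial, case), d = 594.
OR = (873·594)/(81·618) = 518562/50058 = 10.35922
Risk in exposed = 873/954 = 0.91509; risk in unexposed = 618/1212 = 0.50990; RR = 1.79465
OR/RR = 10.35922 / 1.79465 = 5.77228
The outcome is not rare, so the OR lies further from 1 than the RR.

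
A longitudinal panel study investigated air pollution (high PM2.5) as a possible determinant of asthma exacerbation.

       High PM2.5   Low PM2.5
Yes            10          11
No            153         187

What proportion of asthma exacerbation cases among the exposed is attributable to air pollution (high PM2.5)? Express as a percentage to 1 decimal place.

9.4

Reading the table with exposure as columns: a = 10 (High PM2.5, case), b = 153 (High PM2.5, non-case), c = 11 (Low PM2.5, case), d = 187.
Risk in exposed = 10/163 = 0.06135; risk in unexposed = 11/198 = 0.05556.
RR = 0.06135/0.05556 = 1.10429
AR% = (RR − 1)/RR × 100 = (1.10429 − 1)/1.10429 × 100 = 9.4444%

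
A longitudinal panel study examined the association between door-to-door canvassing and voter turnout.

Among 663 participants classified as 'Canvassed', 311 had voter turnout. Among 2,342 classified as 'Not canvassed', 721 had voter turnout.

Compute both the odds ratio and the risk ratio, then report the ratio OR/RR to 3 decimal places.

1.304

From the description: a = 311, b = 352, c = 721, d = 1621.
OR = (311·1621)/(352·721) = 504131/253792 = 1.98639
Risk in exposed = 311/663 = 0.46908; risk in unexposed = 721/2342 = 0.30786; RR = 1.52370
OR/RR = 1.98639 / 1.52370 = 1.30367
The outcome is not rare, so the OR lies further from 1 than the RR.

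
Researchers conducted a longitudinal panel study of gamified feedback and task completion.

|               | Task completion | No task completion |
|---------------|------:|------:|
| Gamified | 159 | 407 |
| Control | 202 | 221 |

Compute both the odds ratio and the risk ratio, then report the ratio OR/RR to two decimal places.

Cells: a = 159, b = 407, c = 202, d = 221.
OR = (159·221)/(407·202) = 35139/82214 = 0.42741
Risk in exposed = 159/566 = 0.28092; risk in unexposed = 202/423 = 0.47754; RR = 0.58826
OR/RR = 0.42741 / 0.58826 = 0.72656
The outcome is not rare, so the OR lies further from 1 than the RR.

0.73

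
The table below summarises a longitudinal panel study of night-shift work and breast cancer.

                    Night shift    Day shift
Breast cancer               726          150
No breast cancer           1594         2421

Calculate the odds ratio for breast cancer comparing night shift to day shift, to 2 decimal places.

7.35

Reading the table with exposure as columns: a = 726 (Night shift, case), b = 1594 (Night shift, non-case), c = 150 (Day shift, case), d = 2421.
OR = (a·d)/(b·c) = (726 × 2421) / (1594 × 150) = 1757646 / 239100 = 7.35109
The odds of breast cancer are about 7.35 times as high in the night shift group.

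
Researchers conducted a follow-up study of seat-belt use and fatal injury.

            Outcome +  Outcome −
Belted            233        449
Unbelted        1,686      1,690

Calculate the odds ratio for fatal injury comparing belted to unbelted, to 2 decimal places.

0.52

Cells: a = 233, b = 449, c = 1686, d = 1690.
OR = (a·d)/(b·c) = (233 × 1690) / (449 × 1686) = 393770 / 757014 = 0.52016
Exposure is associated with lower odds of fatal injury (OR = 0.52 < 1).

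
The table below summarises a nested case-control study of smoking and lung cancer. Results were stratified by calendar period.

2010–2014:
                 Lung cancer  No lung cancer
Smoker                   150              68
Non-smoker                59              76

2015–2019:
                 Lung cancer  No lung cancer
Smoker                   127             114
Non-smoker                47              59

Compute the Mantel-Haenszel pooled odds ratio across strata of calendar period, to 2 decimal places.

2.01

OR_MH = Σ(aᵢdᵢ/nᵢ) / Σ(bᵢcᵢ/nᵢ), where nᵢ is the stratum total.
Stratum 1 (2010–2014): n = 353; a·d/n = 150·76/353 = 32.2946; b·c/n = 68·59/353 = 11.3654
Stratum 2 (2015–2019): n = 347; a·d/n = 127·59/347 = 21.5937; b·c/n = 114·47/347 = 15.4409
OR_MH = (32.2946 + 21.5937) / (11.3654 + 15.4409) = 53.8883 / 26.8064 = 2.01028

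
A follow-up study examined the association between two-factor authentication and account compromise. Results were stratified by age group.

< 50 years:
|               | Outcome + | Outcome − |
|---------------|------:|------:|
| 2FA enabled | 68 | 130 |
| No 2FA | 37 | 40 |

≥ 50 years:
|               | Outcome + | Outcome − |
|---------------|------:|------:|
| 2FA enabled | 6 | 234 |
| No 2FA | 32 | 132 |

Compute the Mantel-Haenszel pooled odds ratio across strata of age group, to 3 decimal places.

0.329

OR_MH = Σ(aᵢdᵢ/nᵢ) / Σ(bᵢcᵢ/nᵢ), where nᵢ is the stratum total.
Stratum 1 (< 50 years): n = 275; a·d/n = 68·40/275 = 9.8909; b·c/n = 130·37/275 = 17.4909
Stratum 2 (≥ 50 years): n = 404; a·d/n = 6·132/404 = 1.9604; b·c/n = 234·32/404 = 18.5347
OR_MH = (9.8909 + 1.9604) / (17.4909 + 18.5347) = 11.8513 / 36.0256 = 0.32897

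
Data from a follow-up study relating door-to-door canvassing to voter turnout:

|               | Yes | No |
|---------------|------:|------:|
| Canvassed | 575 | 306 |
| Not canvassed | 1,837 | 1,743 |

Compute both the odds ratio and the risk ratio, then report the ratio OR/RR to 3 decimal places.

1.402

Cells: a = 575, b = 306, c = 1837, d = 1743.
OR = (575·1743)/(306·1837) = 1002225/562122 = 1.78293
Risk in exposed = 575/881 = 0.65267; risk in unexposed = 1837/3580 = 0.51313; RR = 1.27194
OR/RR = 1.78293 / 1.27194 = 1.40174
The outcome is not rare, so the OR lies further from 1 than the RR.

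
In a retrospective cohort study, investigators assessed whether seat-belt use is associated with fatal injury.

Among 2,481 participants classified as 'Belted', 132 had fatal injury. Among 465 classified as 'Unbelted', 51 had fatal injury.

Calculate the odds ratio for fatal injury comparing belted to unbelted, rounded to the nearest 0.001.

From the description: a = 132, b = 2349, c = 51, d = 414.
OR = (a·d)/(b·c) = (132 × 414) / (2349 × 51) = 54648 / 119799 = 0.45616
Exposure is associated with lower odds of fatal injury (OR = 0.46 < 1).

0.456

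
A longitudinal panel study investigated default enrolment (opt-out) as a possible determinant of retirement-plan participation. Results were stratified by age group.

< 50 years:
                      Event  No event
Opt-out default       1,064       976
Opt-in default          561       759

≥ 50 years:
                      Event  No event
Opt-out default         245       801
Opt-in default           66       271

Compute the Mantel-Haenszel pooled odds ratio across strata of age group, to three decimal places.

OR_MH = Σ(aᵢdᵢ/nᵢ) / Σ(bᵢcᵢ/nᵢ), where nᵢ is the stratum total.
Stratum 1 (< 50 years): n = 3360; a·d/n = 1064·759/3360 = 240.3500; b·c/n = 976·561/3360 = 162.9571
Stratum 2 (≥ 50 years): n = 1383; a·d/n = 245·271/1383 = 48.0080; b·c/n = 801·66/1383 = 38.2256
OR_MH = (240.3500 + 48.0080) / (162.9571 + 38.2256) = 288.3580 / 201.1827 = 1.43331

1.433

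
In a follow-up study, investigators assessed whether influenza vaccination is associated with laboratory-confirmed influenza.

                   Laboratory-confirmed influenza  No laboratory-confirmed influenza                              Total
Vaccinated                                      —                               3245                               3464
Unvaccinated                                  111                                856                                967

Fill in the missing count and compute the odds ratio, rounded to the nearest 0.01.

0.52

The missing cell is in the exposed row: 3464 − 3245 = 219.
So a = 219, b = 3245, c = 111, d = 856.
OR = (a·d)/(b·c) = (219 × 856) / (3245 × 111) = 187464 / 360195 = 0.52045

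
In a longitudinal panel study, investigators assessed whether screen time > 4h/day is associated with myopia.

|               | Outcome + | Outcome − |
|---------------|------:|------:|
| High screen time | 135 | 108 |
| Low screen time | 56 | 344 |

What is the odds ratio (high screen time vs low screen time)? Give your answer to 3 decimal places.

7.679

Cells: a = 135, b = 108, c = 56, d = 344.
OR = (a·d)/(b·c) = (135 × 344) / (108 × 56) = 46440 / 6048 = 7.67857
The odds of myopia are about 7.68 times as high in the high screen time group.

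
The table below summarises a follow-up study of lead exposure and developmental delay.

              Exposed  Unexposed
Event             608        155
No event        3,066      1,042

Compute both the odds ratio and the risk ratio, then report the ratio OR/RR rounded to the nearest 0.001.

1.043

Reading the table with exposure as columns: a = 608 (Exposed, case), b = 3066 (Exposed, non-case), c = 155 (Unexposed, case), d = 1042.
OR = (608·1042)/(3066·155) = 633536/475230 = 1.33311
Risk in exposed = 608/3674 = 0.16549; risk in unexposed = 155/1197 = 0.12949; RR = 1.27799
OR/RR = 1.33311 / 1.27799 = 1.04314
The outcome is not rare, so the OR lies further from 1 than the RR.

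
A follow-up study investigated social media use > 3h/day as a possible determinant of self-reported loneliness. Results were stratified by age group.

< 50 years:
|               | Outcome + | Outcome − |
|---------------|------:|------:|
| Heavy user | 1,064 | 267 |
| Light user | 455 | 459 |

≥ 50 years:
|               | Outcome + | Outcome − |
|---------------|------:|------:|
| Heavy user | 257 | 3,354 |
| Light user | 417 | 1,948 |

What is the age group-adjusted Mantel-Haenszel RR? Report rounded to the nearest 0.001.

RR_MH = Σ(aᵢ·n₀ᵢ/nᵢ) / Σ(cᵢ·n₁ᵢ/nᵢ), with n₁ᵢ = aᵢ+bᵢ (exposed), n₀ᵢ = cᵢ+dᵢ (unexposed), nᵢ = n₁ᵢ+n₀ᵢ.
Stratum 1 (< 50 years): n₁ = 1331, n₀ = 914, n = 2245; a·n₀/n = 1064·914/2245 = 433.1831; c·n₁/n = 455·1331/2245 = 269.7572
Stratum 2 (≥ 50 years): n₁ = 3611, n₀ = 2365, n = 5976; a·n₀/n = 257·2365/5976 = 101.7077; c·n₁/n = 417·3611/5976 = 251.9724
RR_MH = (433.1831 + 101.7077) / (269.7572 + 251.9724) = 534.8907 / 521.7296 = 1.02523

1.025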